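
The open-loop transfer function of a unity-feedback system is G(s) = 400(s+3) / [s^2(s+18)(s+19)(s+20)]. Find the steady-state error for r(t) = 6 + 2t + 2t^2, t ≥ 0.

22.8

G(s) has two factors of s in the denominator, so the system is type 2. Treating each term separately:
  • 6: tracked with zero error.
  • 2t: tracked with zero error.
  • 2t^2: e_ss = 4/K_a with K_a=10/57 → 22.8.
Total e_ss = 22.8.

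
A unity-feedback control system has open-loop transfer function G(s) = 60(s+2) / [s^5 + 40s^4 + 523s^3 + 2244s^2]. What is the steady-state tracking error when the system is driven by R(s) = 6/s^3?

112.2

The denominator has no term below 2244s^2 — 2 poles at s=0, type 2.
K_a = lim_{s→0} s^2·G(s) = 60·2 / 2244 = 10/187.
r(t) = 3t^2 gives R(s) = 6/s^3.
e_ss = 6/K_a = 6/(10/187) = 112.2.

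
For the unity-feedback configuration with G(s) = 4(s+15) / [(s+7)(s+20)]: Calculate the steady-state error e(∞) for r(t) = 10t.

No free integrators in G(s): this is a type 0 system.
K_v = lim_{s→0} s·G(s) = 0; the steady-state error to this ramp input grows without bound.

infinity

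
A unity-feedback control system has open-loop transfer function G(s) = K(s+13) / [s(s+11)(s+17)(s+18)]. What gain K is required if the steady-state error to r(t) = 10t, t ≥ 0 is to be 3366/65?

50

One free integrator in G(s): this is a type 1 system.
K_v = lim_{s→0} s·G(s) = K·13 / (11·17·18) = (13/3366)·K.
e_ss = 10/K_v = 3366/65 ⇒ K_v = 325/1683 ⇒ K = (325/1683)/(13/3366) = 50.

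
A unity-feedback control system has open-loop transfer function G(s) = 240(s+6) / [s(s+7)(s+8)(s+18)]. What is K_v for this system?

G(s) has one factor of s in the denominator, so the system is type 1.
K_v = lim_{s→0} s·G(s) = 240·6 / (7·8·18) = 10/7.

10/7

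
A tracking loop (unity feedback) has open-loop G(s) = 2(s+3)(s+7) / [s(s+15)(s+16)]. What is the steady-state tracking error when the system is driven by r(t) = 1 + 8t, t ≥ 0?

System type = 1 (one pole at s=0). By superposition:
  • 1: tracked with zero error.
  • 8t: e_ss = 8/K_v with K_v=0.175 → 320/7.
Total e_ss = 320/7.

320/7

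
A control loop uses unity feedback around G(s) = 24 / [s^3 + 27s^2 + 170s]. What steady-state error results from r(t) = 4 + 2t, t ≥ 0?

The denominator has no term below 170s — 1 pole at s=0, type 1. By superposition:
  • 4: tracked with zero error.
  • 2t: e_ss = 2/K_v with K_v=12/85 → 85/6.
Total e_ss = 85/6.

85/6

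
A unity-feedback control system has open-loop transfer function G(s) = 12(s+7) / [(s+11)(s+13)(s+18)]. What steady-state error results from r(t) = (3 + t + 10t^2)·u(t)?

infinity

The open loop has no poles at the origin → type 0 system. By superposition:
  • 3: e_ss = 3/(1+K_p) with K_p=14/429 → 1287/443.
  • t: a type-0 system cannot track it, e_ss → ∞.
  • 10t^2: a type-0 system cannot track it, e_ss → ∞.
The unbounded component dominates.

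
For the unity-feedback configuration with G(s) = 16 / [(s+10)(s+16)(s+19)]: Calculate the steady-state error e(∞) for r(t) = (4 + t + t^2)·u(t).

infinity

System type = 0 (no poles at s=0). Taking each input component in turn:
  • 4: e_ss = 4/(1+K_p) with K_p=1/190 → 760/191.
  • t: a type-0 system cannot track it, e_ss → ∞.
  • t^2: a type-0 system cannot track it, e_ss → ∞.
The unbounded component dominates.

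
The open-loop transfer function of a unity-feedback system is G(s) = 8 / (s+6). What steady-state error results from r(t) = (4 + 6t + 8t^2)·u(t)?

infinity

System type = 0 (no poles at s=0). Taking each input component in turn:
  • 4: e_ss = 4/(1+K_p) with K_p=4/3 → 12/7.
  • 6t: a type-0 system cannot track it, e_ss → ∞.
  • 8t^2: a type-0 system cannot track it, e_ss → ∞.
The unbounded component dominates.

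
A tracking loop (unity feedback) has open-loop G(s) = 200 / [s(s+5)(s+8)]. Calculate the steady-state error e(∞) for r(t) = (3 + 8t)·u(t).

The open loop has one pole at the origin → type 1 system. Treating each term separately:
  • 3: tracked with zero error.
  • 8t: e_ss = 8/K_v with K_v=5 → 1.6.
Total e_ss = 1.6.

1.6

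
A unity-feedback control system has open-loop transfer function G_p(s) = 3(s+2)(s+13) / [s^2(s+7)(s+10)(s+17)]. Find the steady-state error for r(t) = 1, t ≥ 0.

0

G_p(s) has two factors of s in the denominator, so the system is type 2.
A type-2 system has K_p = ∞, so it tracks a step input with zero steady-state error.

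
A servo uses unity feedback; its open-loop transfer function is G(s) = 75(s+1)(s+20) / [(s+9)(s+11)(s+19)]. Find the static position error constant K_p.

500/627

System type = 0 (no poles at s=0).
K_p = lim_{s→0} G(s) = 75·1·20 / (9·11·19) = 500/627.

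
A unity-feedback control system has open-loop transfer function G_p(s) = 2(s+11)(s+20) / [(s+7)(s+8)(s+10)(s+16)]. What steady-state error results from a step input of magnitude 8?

No free integrators in G_p(s): this is a type 0 system.
K_p = lim_{s→0} G_p(s) = 2·11·20 / (7·8·10·16) = 11/224.
e_ss = 8/(1 + K_p) = 8/(235/224) = 1792/235.

1792/235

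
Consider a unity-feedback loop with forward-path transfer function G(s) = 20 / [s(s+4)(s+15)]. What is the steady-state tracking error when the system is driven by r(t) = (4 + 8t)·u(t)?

The open loop has one pole at the origin → type 1 system. Taking each input component in turn:
  • 4: tracked with zero error.
  • 8t: e_ss = 8/K_v with K_v=1/3 → 24.
Total e_ss = 24.

24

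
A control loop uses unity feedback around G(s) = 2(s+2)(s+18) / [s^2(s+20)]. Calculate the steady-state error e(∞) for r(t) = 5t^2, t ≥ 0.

Two free integrators in G(s): this is a type 2 system.
K_a = lim_{s→0} s^2·G(s) = 2·2·18 / (20) = 3.6.
r(t) = 5t^2 gives R(s) = 10/s^3.
e_ss = 10/K_a = 10/3.6 = 25/9.

25/9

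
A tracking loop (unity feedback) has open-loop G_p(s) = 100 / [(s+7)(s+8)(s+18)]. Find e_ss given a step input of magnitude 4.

The open loop has no poles at the origin → type 0 system.
K_p = lim_{s→0} G_p(s) = 100 / (7·8·18) = 25/252.
e_ss = 4/(1 + K_p) = 4/(277/252) = 1008/277.

1008/277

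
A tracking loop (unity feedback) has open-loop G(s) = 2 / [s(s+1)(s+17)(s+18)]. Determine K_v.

1/153

G(s) has one factor of s in the denominator, so the system is type 1.
K_v = lim_{s→0} s·G(s) = 2 / (1·17·18) = 1/153.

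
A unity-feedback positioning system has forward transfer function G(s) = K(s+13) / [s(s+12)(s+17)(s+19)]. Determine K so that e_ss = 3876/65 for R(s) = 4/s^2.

System type = 1 (one pole at s=0).
K_v = lim_{s→0} s·G(s) = K·13 / (12·17·19) = (13/3876)·K.
e_ss = 4/K_v = 3876/65 ⇒ K_v = 65/969 ⇒ K = (65/969)/(13/3876) = 20.

20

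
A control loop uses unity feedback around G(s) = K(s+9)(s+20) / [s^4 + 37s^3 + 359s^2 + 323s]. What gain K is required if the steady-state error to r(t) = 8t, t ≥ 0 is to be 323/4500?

200

Factoring s from the denominator leaves a polynomial with constant term 323, so the system is type 1.
K_v = lim_{s→0} s·G(s) = K·9·20 / 323 = (180/323)·K.
e_ss = 8/K_v = 323/4500 ⇒ K_v = 36000/323 ⇒ K = (36000/323)/(180/323) = 200.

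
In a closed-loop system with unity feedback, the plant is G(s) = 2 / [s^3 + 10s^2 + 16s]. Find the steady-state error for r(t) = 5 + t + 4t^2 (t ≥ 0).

Factoring s from the denominator leaves a polynomial with constant term 16, so the system is type 1. Treating each term separately:
  • 5: tracked with zero error.
  • t: e_ss = 1/K_v with K_v=0.125 → 8.
  • 4t^2: a type-1 system cannot track it, e_ss → ∞.
The unbounded component dominates.

infinity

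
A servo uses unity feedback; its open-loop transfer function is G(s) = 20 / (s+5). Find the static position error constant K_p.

4

System type = 0 (no poles at s=0).
K_p = lim_{s→0} G(s) = 20 / (5) = 4.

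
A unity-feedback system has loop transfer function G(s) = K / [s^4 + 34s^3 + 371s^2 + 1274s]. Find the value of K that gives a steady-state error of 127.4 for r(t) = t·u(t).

Factoring s from the denominator leaves a polynomial with constant term 1274, so the system is type 1.
K_v = lim_{s→0} s·G(s) = K / 1274 = (1/1274)·K.
e_ss = 1/K_v = 127.4 ⇒ K_v = 5/637 ⇒ K = (5/637)/(1/1274) = 10.

10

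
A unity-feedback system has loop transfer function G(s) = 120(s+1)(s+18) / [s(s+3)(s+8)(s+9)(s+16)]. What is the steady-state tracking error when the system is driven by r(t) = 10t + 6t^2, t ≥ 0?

infinity

The open loop has one pole at the origin → type 1 system. Taking each input component in turn:
  • 10t: e_ss = 10/K_v with K_v=0.625 → 16.
  • 6t^2: a type-1 system cannot track it, e_ss → ∞.
The unbounded component dominates.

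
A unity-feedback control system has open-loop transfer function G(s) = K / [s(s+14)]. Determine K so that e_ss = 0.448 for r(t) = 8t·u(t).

250

G(s) has one factor of s in the denominator, so the system is type 1.
K_v = lim_{s→0} s·G(s) = K / (14) = (1/14)·K.
e_ss = 8/K_v = 0.448 ⇒ K_v = 125/7 ⇒ K = (125/7)/(1/14) = 250.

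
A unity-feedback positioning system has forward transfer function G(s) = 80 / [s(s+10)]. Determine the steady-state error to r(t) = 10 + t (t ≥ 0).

G(s) has one factor of s in the denominator, so the system is type 1. By superposition:
  • 10: tracked with zero error.
  • t: e_ss = 1/K_v with K_v=8 → 0.125.
Total e_ss = 0.125.

0.125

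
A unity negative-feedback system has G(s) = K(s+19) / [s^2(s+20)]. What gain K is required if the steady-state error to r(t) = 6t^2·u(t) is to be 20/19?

The open loop has two poles at the origin → type 2 system.
K_a = lim_{s→0} s^2·G(s) = K·19 / (20) = 0.95·K.
e_ss = 12/K_a = 20/19 ⇒ K_a = 11.4 ⇒ K = 11.4/0.95 = 12.

12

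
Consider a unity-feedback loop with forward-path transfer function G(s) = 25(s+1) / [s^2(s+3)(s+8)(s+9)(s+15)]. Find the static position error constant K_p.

K_p = lim_{s→0} G(s); with 2 poles at the origin the limit diverges, so K_p = ∞.

infinity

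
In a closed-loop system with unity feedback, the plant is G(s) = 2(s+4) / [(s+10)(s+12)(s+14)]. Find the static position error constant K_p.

1/210

System type = 0 (no poles at s=0).
K_p = lim_{s→0} G(s) = 2·4 / (10·12·14) = 1/210.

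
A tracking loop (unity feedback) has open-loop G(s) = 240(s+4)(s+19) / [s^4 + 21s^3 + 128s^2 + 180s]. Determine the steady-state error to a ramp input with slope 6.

9/152

The denominator has no term below 180s — 1 pole at s=0, type 1.
K_v = lim_{s→0} s·G(s) = 240·4·19 / 180 = 304/3.
e_ss = 6/K_v = 6/(304/3) = 9/152.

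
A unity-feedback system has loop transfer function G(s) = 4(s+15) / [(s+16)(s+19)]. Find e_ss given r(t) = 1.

No free integrators in G(s): this is a type 0 system.
K_p = lim_{s→0} G(s) = 4·15 / (16·19) = 15/76.
e_ss = 1/(1 + K_p) = 1/(91/76) = 76/91.

76/91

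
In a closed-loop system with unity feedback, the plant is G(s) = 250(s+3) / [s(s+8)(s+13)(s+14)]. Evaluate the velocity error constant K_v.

375/728

G(s) has one factor of s in the denominator, so the system is type 1.
K_v = lim_{s→0} s·G(s) = 250·3 / (8·13·14) = 375/728.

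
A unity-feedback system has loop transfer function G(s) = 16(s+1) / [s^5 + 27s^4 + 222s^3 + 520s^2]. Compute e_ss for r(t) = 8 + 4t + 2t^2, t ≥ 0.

130

The denominator has no term below 520s^2 — 2 poles at s=0, type 2. Taking each input component in turn:
  • 8: tracked with zero error.
  • 4t: tracked with zero error.
  • 2t^2: e_ss = 4/K_a with K_a=2/65 → 130.
Total e_ss = 130.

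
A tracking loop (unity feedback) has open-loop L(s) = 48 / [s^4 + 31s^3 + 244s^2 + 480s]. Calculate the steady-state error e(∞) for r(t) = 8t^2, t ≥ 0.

Factoring s from the denominator leaves a polynomial with constant term 480, so the system is type 1.
For a type-1 system K_a = 0, so e_ss to a parabolic input is unbounded.

infinity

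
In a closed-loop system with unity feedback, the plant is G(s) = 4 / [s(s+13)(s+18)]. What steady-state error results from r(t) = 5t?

292.5

One free integrator in G(s): this is a type 1 system.
K_v = lim_{s→0} s·G(s) = 4 / (13·18) = 2/117.
e_ss = 5/K_v = 5/(2/117) = 292.5.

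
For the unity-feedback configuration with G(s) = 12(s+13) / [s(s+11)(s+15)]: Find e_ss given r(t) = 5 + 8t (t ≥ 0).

110/13

G(s) has one factor of s in the denominator, so the system is type 1. By superposition:
  • 5: tracked with zero error.
  • 8t: e_ss = 8/K_v with K_v=52/55 → 110/13.
Total e_ss = 110/13.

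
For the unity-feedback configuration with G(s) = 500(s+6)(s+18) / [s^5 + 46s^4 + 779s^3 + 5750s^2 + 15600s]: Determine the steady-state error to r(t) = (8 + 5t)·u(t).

Lowest-order denominator term is 15600s, so the open loop has 1 pole at the origin → type 1 system. By superposition:
  • 8: tracked with zero error.
  • 5t: e_ss = 5/K_v with K_v=45/13 → 13/9.
Total e_ss = 13/9.

13/9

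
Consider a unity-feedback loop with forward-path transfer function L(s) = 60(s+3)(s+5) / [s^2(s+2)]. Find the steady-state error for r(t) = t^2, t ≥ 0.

Two free integrators in L(s): this is a type 2 system.
K_a = lim_{s→0} s^2·L(s) = 60·3·5 / (2) = 450.
r(t) = t^2 gives R(s) = 2/s^3.
e_ss = 2/K_a = 2/450 = 1/225.

1/225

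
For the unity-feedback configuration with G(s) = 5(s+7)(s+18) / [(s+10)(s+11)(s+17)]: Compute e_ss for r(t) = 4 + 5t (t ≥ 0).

infinity

G(s) has no factors of s in the denominator, so the system is type 0. By superposition:
  • 4: e_ss = 4/(1+K_p) with K_p=63/187 → 2.992.
  • 5t: a type-0 system cannot track it, e_ss → ∞.
The unbounded component dominates.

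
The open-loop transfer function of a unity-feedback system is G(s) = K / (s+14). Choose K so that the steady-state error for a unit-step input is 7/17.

20

No free integrators in G(s): this is a type 0 system.
K_p = lim_{s→0} G(s) = K / (14) = (1/14)·K.
e_ss = 1/(1 + K_p) = 7/17 ⇒ 1 + (1/14)·K = 17/7 ⇒ K = 20.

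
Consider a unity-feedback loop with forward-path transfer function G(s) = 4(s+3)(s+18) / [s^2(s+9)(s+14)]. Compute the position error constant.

infinity

K_p = lim_{s→0} G(s); with 2 poles at the origin the limit diverges, so K_p = ∞.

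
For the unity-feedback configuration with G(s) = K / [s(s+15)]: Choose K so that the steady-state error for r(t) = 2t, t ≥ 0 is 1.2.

G(s) has one factor of s in the denominator, so the system is type 1.
K_v = lim_{s→0} s·G(s) = K / (15) = (1/15)·K.
e_ss = 2/K_v = 1.2 ⇒ K_v = 5/3 ⇒ K = (5/3)/(1/15) = 25.

25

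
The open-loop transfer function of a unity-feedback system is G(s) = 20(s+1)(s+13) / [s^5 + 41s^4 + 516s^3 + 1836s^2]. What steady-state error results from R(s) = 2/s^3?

918/65

Factoring s^2 from the denominator leaves a polynomial with constant term 1836, so the system is type 2.
K_a = lim_{s→0} s^2·G(s) = 20·1·13 / 1836 = 65/459.
r(t) = t^2 gives R(s) = 2/s^3.
e_ss = 2/K_a = 2/(65/459) = 918/65.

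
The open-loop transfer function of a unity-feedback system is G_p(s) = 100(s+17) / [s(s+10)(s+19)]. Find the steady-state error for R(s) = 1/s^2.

G_p(s) has one factor of s in the denominator, so the system is type 1.
K_v = lim_{s→0} s·G_p(s) = 100·17 / (10·19) = 170/19.
e_ss = 1/K_v = 1/(170/19) = 19/170.

19/170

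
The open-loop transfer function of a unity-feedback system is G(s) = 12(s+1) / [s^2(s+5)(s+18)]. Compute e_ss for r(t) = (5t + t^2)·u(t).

Two free integrators in G(s): this is a type 2 system. By superposition:
  • 5t: tracked with zero error.
  • t^2: e_ss = 2/K_a with K_a=2/15 → 15.
Total e_ss = 15.

15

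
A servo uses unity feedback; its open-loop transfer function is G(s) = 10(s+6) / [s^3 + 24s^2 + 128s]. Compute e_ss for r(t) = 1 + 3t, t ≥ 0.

6.4

The denominator has no term below 128s — 1 pole at s=0, type 1. Taking each input component in turn:
  • 1: tracked with zero error.
  • 3t: e_ss = 3/K_v with K_v=15/32 → 6.4.
Total e_ss = 6.4.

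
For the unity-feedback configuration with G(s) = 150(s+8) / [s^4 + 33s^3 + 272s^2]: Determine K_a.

Lowest-order denominator term is 272s^2, so the open loop has 2 poles at the origin → type 2 system.
K_a = lim_{s→0} s^2·G(s) = 150·8 / 272 = 75/17.

75/17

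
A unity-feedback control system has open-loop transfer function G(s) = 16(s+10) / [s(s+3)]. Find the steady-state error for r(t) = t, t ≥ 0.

3/160

G(s) has one factor of s in the denominator, so the system is type 1.
K_v = lim_{s→0} s·G(s) = 16·10 / (3) = 160/3.
e_ss = 1/K_v = 1/(160/3) = 3/160.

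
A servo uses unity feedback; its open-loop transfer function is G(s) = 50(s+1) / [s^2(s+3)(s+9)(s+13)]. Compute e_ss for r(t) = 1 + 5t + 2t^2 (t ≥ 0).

The open loop has two poles at the origin → type 2 system. Treating each term separately:
  • 1: tracked with zero error.
  • 5t: tracked with zero error.
  • 2t^2: e_ss = 4/K_a with K_a=50/351 → 28.08.
Total e_ss = 28.08.

28.08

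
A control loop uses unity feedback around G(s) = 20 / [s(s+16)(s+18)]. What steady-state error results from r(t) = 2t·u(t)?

System type = 1 (one pole at s=0).
K_v = lim_{s→0} s·G(s) = 20 / (16·18) = 5/72.
e_ss = 2/K_v = 2/(5/72) = 28.8.

28.8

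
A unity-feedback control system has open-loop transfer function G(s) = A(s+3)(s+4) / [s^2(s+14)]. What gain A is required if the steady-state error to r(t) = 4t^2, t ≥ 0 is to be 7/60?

G(s) has two factors of s in the denominator, so the system is type 2.
K_a = lim_{s→0} s^2·G(s) = A·3·4 / (14) = (6/7)·A.
e_ss = 8/K_a = 7/60 ⇒ K_a = 480/7 ⇒ A = (480/7)/(6/7) = 80.

80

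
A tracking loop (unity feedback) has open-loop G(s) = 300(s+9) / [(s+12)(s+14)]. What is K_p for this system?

225/14

System type = 0 (no poles at s=0).
K_p = lim_{s→0} G(s) = 300·9 / (12·14) = 225/14.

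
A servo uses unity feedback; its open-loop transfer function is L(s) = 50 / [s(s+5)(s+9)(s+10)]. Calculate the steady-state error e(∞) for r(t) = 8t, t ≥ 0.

L(s) has one factor of s in the denominator, so the system is type 1.
K_v = lim_{s→0} s·L(s) = 50 / (5·9·10) = 1/9.
e_ss = 8/K_v = 8/(1/9) = 72.

72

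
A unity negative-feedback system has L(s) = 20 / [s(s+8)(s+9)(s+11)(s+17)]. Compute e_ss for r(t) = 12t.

8078.4

L(s) has one factor of s in the denominator, so the system is type 1.
K_v = lim_{s→0} s·L(s) = 20 / (8·9·11·17) = 5/3366.
e_ss = 12/K_v = 12/(5/3366) = 8078.4.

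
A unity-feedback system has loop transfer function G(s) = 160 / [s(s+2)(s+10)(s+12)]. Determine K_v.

System type = 1 (one pole at s=0).
K_v = lim_{s→0} s·G(s) = 160 / (2·10·12) = 2/3.

2/3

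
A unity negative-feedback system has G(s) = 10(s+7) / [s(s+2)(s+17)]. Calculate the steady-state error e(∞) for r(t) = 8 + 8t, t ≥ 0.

136/35

G(s) has one factor of s in the denominator, so the system is type 1. Treating each term separately:
  • 8: tracked with zero error.
  • 8t: e_ss = 8/K_v with K_v=35/17 → 136/35.
Total e_ss = 136/35.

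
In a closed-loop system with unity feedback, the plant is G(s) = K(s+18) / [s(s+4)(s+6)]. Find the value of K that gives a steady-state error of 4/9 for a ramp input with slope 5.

15

System type = 1 (one pole at s=0).
K_v = lim_{s→0} s·G(s) = K·18 / (4·6) = 0.75·K.
e_ss = 5/K_v = 4/9 ⇒ K_v = 11.25 ⇒ K = 11.25/0.75 = 15.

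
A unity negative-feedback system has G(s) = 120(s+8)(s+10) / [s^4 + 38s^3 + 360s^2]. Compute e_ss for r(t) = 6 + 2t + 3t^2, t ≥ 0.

0.225

Factoring s^2 from the denominator leaves a polynomial with constant term 360, so the system is type 2. By superposition:
  • 6: tracked with zero error.
  • 2t: tracked with zero error.
  • 3t^2: e_ss = 6/K_a with K_a=80/3 → 0.225.
Total e_ss = 0.225.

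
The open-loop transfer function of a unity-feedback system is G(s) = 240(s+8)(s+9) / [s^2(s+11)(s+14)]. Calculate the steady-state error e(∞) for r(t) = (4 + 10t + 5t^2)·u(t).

System type = 2 (two poles at s=0). By superposition:
  • 4: tracked with zero error.
  • 10t: tracked with zero error.
  • 5t^2: e_ss = 10/K_a with K_a=8640/77 → 77/864.
Total e_ss = 77/864.

77/864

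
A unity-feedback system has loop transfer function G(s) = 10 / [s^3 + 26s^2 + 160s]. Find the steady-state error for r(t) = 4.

The denominator has no term below 160s — 1 pole at s=0, type 1.
A type-1 system has K_p = ∞, so it tracks a step input with zero steady-state error.

0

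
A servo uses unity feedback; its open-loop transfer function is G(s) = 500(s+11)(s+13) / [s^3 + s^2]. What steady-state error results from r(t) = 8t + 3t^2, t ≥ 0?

3/35750

Factoring s^2 from the denominator leaves a polynomial with constant term 1, so the system is type 2. By superposition:
  • 8t: tracked with zero error.
  • 3t^2: e_ss = 6/K_a with K_a=71500 → 3/35750.
Total e_ss = 3/35750.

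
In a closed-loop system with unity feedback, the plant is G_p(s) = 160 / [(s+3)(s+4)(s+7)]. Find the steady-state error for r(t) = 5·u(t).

The open loop has no poles at the origin → type 0 system.
K_p = lim_{s→0} G_p(s) = 160 / (3·4·7) = 40/21.
e_ss = 5/(1 + K_p) = 5/(61/21) = 105/61.

105/61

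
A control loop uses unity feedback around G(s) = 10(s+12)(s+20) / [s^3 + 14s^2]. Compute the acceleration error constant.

1200/7

Factoring s^2 from the denominator leaves a polynomial with constant term 14, so the system is type 2.
K_a = lim_{s→0} s^2·G(s) = 10·12·20 / 14 = 1200/7.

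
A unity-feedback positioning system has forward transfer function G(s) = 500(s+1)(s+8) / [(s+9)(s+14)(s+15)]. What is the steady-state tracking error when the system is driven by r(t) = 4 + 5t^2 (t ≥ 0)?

infinity

The open loop has no poles at the origin → type 0 system. By superposition:
  • 4: e_ss = 4/(1+K_p) with K_p=400/189 → 756/589.
  • 5t^2: a type-0 system cannot track it, e_ss → ∞.
The unbounded component dominates.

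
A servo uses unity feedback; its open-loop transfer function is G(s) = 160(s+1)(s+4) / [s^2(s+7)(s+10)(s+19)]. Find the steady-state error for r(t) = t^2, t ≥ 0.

Two free integrators in G(s): this is a type 2 system.
K_a = lim_{s→0} s^2·G(s) = 160·1·4 / (7·10·19) = 64/133.
r(t) = t^2 gives R(s) = 2/s^3.
e_ss = 2/K_a = 2/(64/133) = 133/32.

133/32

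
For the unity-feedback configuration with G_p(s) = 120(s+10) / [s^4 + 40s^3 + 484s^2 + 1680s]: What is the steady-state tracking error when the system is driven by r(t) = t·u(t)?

1.4

Factoring s from the denominator leaves a polynomial with constant term 1680, so the system is type 1.
K_v = lim_{s→0} s·G_p(s) = 120·10 / 1680 = 5/7.
e_ss = 1/K_v = 1/(5/7) = 1.4.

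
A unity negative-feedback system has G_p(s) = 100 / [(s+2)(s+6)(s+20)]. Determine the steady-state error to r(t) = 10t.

The open loop has no poles at the origin → type 0 system.
K_v = lim_{s→0} s·G_p(s) = 0; the steady-state error to this ramp input grows without bound.

infinity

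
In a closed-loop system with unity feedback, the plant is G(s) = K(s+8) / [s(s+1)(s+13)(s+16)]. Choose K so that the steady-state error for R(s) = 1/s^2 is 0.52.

50

G(s) has one factor of s in the denominator, so the system is type 1.
K_v = lim_{s→0} s·G(s) = K·8 / (1·13·16) = (1/26)·K.
e_ss = 1/K_v = 0.52 ⇒ K_v = 25/13 ⇒ K = (25/13)/(1/26) = 50.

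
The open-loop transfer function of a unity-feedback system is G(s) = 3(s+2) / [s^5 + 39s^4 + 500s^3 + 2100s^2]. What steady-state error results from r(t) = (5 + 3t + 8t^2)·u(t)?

5600

Factoring s^2 from the denominator leaves a polynomial with constant term 2100, so the system is type 2. Taking each input component in turn:
  • 5: tracked with zero error.
  • 3t: tracked with zero error.
  • 8t^2: e_ss = 16/K_a with K_a=1/350 → 5600.
Total e_ss = 5600.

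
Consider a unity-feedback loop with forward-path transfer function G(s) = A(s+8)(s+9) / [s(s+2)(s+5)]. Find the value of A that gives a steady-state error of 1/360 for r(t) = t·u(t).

50

System type = 1 (one pole at s=0).
K_v = lim_{s→0} s·G(s) = A·8·9 / (2·5) = 7.2·A.
e_ss = 1/K_v = 1/360 ⇒ K_v = 360 ⇒ A = 360/7.2 = 50.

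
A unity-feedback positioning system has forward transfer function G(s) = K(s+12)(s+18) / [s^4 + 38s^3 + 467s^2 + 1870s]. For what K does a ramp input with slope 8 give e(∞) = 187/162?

60

Factoring s from the denominator leaves a polynomial with constant term 1870, so the system is type 1.
K_v = lim_{s→0} s·G(s) = K·12·18 / 1870 = (108/935)·K.
e_ss = 8/K_v = 187/162 ⇒ K_v = 1296/187 ⇒ K = (1296/187)/(108/935) = 60.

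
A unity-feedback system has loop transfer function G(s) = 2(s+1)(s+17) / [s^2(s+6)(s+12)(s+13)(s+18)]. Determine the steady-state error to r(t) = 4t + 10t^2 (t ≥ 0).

168480/17

Two free integrators in G(s): this is a type 2 system. By superposition:
  • 4t: tracked with zero error.
  • 10t^2: e_ss = 20/K_a with K_a=17/8424 → 168480/17.
Total e_ss = 168480/17.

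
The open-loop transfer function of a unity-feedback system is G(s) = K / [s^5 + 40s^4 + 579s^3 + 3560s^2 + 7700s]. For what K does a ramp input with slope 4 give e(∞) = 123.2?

250

Factoring s from the denominator leaves a polynomial with constant term 7700, so the system is type 1.
K_v = lim_{s→0} s·G(s) = K / 7700 = (1/7700)·K.
e_ss = 4/K_v = 123.2 ⇒ K_v = 5/154 ⇒ K = (5/154)/(1/7700) = 250.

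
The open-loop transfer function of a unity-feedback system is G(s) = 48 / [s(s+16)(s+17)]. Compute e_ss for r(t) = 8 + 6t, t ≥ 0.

34

One free integrator in G(s): this is a type 1 system. Treating each term separately:
  • 8: tracked with zero error.
  • 6t: e_ss = 6/K_v with K_v=3/17 → 34.
Total e_ss = 34.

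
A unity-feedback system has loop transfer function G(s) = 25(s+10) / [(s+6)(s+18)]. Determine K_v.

The open loop has no poles at the origin → type 0 system.
K_v = lim_{s→0} s·G(s) = 0 (the extra factor of s kills the finite limit).

0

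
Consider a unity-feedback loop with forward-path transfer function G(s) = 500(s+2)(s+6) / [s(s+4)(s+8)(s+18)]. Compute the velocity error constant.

125/12

System type = 1 (one pole at s=0).
K_v = lim_{s→0} s·G(s) = 500·2·6 / (4·8·18) = 125/12.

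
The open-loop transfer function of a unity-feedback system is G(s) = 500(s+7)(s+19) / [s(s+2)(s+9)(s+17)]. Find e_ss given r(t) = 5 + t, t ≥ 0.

G(s) has one factor of s in the denominator, so the system is type 1. Taking each input component in turn:
  • 5: tracked with zero error.
  • t: e_ss = 1/K_v with K_v=33250/153 → 153/33250.
Total e_ss = 153/33250.

153/33250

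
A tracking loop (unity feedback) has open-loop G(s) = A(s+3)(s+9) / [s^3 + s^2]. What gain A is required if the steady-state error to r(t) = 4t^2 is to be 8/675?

25

The denominator has no term below s^2 — 2 poles at s=0, type 2.
K_a = lim_{s→0} s^2·G(s) = A·3·9 / 1 = 27·A.
e_ss = 8/K_a = 8/675 ⇒ K_a = 675 ⇒ A = 675/27 = 25.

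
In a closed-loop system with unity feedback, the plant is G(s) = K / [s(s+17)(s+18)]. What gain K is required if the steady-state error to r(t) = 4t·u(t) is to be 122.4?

G(s) has one factor of s in the denominator, so the system is type 1.
K_v = lim_{s→0} s·G(s) = K / (17·18) = (1/306)·K.
e_ss = 4/K_v = 122.4 ⇒ K_v = 5/153 ⇒ K = (5/153)/(1/306) = 10.

10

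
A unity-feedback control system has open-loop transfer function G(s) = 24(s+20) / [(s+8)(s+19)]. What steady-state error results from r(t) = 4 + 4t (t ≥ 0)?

infinity

No free integrators in G(s): this is a type 0 system. Taking each input component in turn:
  • 4: e_ss = 4/(1+K_p) with K_p=60/19 → 76/79.
  • 4t: a type-0 system cannot track it, e_ss → ∞.
The unbounded component dominates.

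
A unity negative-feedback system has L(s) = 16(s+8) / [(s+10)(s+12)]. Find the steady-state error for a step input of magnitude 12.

180/31

The open loop has no poles at the origin → type 0 system.
K_p = lim_{s→0} L(s) = 16·8 / (10·12) = 16/15.
e_ss = 12/(1 + K_p) = 12/(31/15) = 180/31.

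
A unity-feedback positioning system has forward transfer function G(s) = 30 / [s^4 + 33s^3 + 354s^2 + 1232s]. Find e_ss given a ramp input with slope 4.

The denominator has no term below 1232s — 1 pole at s=0, type 1.
K_v = lim_{s→0} s·G(s) = 30 / 1232 = 15/616.
e_ss = 4/K_v = 4/(15/616) = 2464/15.

2464/15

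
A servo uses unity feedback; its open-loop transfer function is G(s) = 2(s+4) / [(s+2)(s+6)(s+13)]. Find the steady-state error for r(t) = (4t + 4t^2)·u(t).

The open loop has no poles at the origin → type 0 system. Treating each term separately:
  • 4t: a type-0 system cannot track it, e_ss → ∞.
  • 4t^2: a type-0 system cannot track it, e_ss → ∞.
The unbounded component dominates.

infinity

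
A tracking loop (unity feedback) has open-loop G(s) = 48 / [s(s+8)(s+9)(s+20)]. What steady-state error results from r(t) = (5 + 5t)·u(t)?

System type = 1 (one pole at s=0). Taking each input component in turn:
  • 5: tracked with zero error.
  • 5t: e_ss = 5/K_v with K_v=1/30 → 150.
Total e_ss = 150.

150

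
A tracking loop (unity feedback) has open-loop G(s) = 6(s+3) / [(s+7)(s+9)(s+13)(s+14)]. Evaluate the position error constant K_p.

1/637

No free integrators in G(s): this is a type 0 system.
K_p = lim_{s→0} G(s) = 6·3 / (7·9·13·14) = 1/637.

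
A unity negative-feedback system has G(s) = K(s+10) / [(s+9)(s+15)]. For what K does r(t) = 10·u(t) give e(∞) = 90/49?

60

G(s) has no factors of s in the denominator, so the system is type 0.
K_p = lim_{s→0} G(s) = K·10 / (9·15) = (2/27)·K.
e_ss = 10/(1 + K_p) = 90/49 ⇒ 1 + (2/27)·K = 49/9 ⇒ K = 60.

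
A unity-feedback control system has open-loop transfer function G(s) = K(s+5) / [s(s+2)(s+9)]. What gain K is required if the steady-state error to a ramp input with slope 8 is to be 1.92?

15

One free integrator in G(s): this is a type 1 system.
K_v = lim_{s→0} s·G(s) = K·5 / (2·9) = (5/18)·K.
e_ss = 8/K_v = 1.92 ⇒ K_v = 25/6 ⇒ K = (25/6)/(5/18) = 15.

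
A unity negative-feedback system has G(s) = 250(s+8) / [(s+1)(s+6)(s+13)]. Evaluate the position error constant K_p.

1000/39

G(s) has no factors of s in the denominator, so the system is type 0.
K_p = lim_{s→0} G(s) = 250·8 / (1·6·13) = 1000/39.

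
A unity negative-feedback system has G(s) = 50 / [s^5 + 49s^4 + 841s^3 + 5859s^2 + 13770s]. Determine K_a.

0

Factoring s from the denominator leaves a polynomial with constant term 13770, so the system is type 1.
K_a = lim_{s→0} s^2·G(s) = 0 (the extra factor of s kills the finite limit).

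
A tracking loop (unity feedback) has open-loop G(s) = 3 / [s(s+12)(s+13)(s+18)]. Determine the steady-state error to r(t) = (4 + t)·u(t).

936

One free integrator in G(s): this is a type 1 system. By superposition:
  • 4: tracked with zero error.
  • t: e_ss = 1/K_v with K_v=1/936 → 936.
Total e_ss = 936.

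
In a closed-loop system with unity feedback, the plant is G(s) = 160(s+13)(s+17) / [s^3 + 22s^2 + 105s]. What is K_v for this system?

Lowest-order denominator term is 105s, so the open loop has 1 pole at the origin → type 1 system.
K_v = lim_{s→0} s·G(s) = 160·13·17 / 105 = 7072/21.

7072/21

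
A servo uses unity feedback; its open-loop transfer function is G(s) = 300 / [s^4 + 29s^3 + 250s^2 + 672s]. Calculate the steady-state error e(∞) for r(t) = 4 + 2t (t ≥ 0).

The denominator has no term below 672s — 1 pole at s=0, type 1. Taking each input component in turn:
  • 4: tracked with zero error.
  • 2t: e_ss = 2/K_v with K_v=25/56 → 4.48.
Total e_ss = 4.48.

4.48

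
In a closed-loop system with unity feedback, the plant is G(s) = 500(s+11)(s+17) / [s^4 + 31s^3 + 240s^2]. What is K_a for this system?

Factoring s^2 from the denominator leaves a polynomial with constant term 240, so the system is type 2.
K_a = lim_{s→0} s^2·G(s) = 500·11·17 / 240 = 4675/12.

4675/12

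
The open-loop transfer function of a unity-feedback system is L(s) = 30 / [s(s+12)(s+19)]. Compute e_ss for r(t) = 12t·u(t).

The open loop has one pole at the origin → type 1 system.
K_v = lim_{s→0} s·L(s) = 30 / (12·19) = 5/38.
e_ss = 12/K_v = 12/(5/38) = 91.2.

91.2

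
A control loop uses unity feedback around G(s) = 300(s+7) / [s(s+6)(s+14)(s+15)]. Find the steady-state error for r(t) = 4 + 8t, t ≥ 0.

G(s) has one factor of s in the denominator, so the system is type 1. By superposition:
  • 4: tracked with zero error.
  • 8t: e_ss = 8/K_v with K_v=5/3 → 4.8.
Total e_ss = 4.8.

4.8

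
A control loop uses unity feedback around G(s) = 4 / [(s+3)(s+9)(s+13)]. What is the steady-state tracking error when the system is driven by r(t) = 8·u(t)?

No free integrators in G(s): this is a type 0 system.
K_p = lim_{s→0} G(s) = 4 / (3·9·13) = 4/351.
e_ss = 8/(1 + K_p) = 8/(355/351) = 2808/355.

2808/355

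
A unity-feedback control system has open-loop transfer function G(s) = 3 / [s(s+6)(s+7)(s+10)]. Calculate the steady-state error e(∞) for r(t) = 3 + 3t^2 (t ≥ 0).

The open loop has one pole at the origin → type 1 system. Taking each input component in turn:
  • 3: tracked with zero error.
  • 3t^2: a type-1 system cannot track it, e_ss → ∞.
The unbounded component dominates.

infinity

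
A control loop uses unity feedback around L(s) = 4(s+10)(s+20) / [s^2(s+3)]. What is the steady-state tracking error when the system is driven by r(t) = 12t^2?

L(s) has two factors of s in the denominator, so the system is type 2.
K_a = lim_{s→0} s^2·L(s) = 4·10·20 / (3) = 800/3.
r(t) = 12t^2 gives R(s) = 24/s^3.
e_ss = 24/K_a = 24/(800/3) = 0.09.

0.09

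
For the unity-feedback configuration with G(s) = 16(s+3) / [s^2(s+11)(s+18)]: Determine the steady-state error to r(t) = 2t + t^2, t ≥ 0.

8.25

System type = 2 (two poles at s=0). By superposition:
  • 2t: tracked with zero error.
  • t^2: e_ss = 2/K_a with K_a=8/33 → 8.25.
Total e_ss = 8.25.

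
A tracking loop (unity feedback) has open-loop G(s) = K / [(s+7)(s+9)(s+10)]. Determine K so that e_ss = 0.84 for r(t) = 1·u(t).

120

G(s) has no factors of s in the denominator, so the system is type 0.
K_p = lim_{s→0} G(s) = K / (7·9·10) = (1/630)·K.
e_ss = 1/(1 + K_p) = 0.84 ⇒ 1 + (1/630)·K = 25/21 ⇒ K = 120.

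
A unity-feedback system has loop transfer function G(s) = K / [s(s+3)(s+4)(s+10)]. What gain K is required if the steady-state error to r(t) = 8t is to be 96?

System type = 1 (one pole at s=0).
K_v = lim_{s→0} s·G(s) = K / (3·4·10) = (1/120)·K.
e_ss = 8/K_v = 96 ⇒ K_v = 1/12 ⇒ K = (1/12)/(1/120) = 10.

10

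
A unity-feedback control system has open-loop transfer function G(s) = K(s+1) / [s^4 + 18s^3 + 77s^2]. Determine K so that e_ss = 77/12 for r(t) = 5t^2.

120

Factoring s^2 from the denominator leaves a polynomial with constant term 77, so the system is type 2.
K_a = lim_{s→0} s^2·G(s) = K·1 / 77 = (1/77)·K.
e_ss = 10/K_a = 77/12 ⇒ K_a = 120/77 ⇒ K = (120/77)/(1/77) = 120.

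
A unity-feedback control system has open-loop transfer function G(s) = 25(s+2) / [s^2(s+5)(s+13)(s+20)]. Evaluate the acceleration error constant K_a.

The open loop has two poles at the origin → type 2 system.
K_a = lim_{s→0} s^2·G(s) = 25·2 / (5·13·20) = 1/26.

1/26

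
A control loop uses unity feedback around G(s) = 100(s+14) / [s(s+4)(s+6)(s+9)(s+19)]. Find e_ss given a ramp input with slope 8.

The open loop has one pole at the origin → type 1 system.
K_v = lim_{s→0} s·G(s) = 100·14 / (4·6·9·19) = 175/513.
e_ss = 8/K_v = 8/(175/513) = 4104/175.

4104/175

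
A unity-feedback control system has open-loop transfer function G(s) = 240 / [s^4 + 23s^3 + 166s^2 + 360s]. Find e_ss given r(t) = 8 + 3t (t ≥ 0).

Factoring s from the denominator leaves a polynomial with constant term 360, so the system is type 1. Treating each term separately:
  • 8: tracked with zero error.
  • 3t: e_ss = 3/K_v with K_v=2/3 → 4.5.
Total e_ss = 4.5.

4.5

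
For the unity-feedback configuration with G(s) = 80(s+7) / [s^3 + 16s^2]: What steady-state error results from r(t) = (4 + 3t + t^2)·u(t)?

2/35

Lowest-order denominator term is 16s^2, so the open loop has 2 poles at the origin → type 2 system. Taking each input component in turn:
  • 4: tracked with zero error.
  • 3t: tracked with zero error.
  • t^2: e_ss = 2/K_a with K_a=35 → 2/35.
Total e_ss = 2/35.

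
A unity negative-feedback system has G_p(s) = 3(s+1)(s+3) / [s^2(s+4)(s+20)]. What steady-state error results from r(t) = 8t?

0

The open loop has two poles at the origin → type 2 system.
K_v = ∞ for a type-2 system; e_ss to a ramp is zero.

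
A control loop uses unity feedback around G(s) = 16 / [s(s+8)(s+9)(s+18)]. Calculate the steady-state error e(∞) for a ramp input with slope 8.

648

System type = 1 (one pole at s=0).
K_v = lim_{s→0} s·G(s) = 16 / (8·9·18) = 1/81.
e_ss = 8/K_v = 8/(1/81) = 648.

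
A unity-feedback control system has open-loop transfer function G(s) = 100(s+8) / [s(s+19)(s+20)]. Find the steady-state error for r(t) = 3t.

G(s) has one factor of s in the denominator, so the system is type 1.
K_v = lim_{s→0} s·G(s) = 100·8 / (19·20) = 40/19.
e_ss = 3/K_v = 3/(40/19) = 1.425.

1.425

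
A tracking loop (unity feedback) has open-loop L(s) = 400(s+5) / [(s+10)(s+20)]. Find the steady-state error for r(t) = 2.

2/11

L(s) has no factors of s in the denominator, so the system is type 0.
K_p = lim_{s→0} L(s) = 400·5 / (10·20) = 10.
e_ss = 2/(1 + K_p) = 2/11.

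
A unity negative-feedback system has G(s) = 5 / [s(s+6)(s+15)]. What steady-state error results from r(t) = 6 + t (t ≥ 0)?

One free integrator in G(s): this is a type 1 system. Treating each term separately:
  • 6: tracked with zero error.
  • t: e_ss = 1/K_v with K_v=1/18 → 18.
Total e_ss = 18.

18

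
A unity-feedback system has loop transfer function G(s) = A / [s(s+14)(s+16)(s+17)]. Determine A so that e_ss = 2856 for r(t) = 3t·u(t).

4

One free integrator in G(s): this is a type 1 system.
K_v = lim_{s→0} s·G(s) = A / (14·16·17) = (1/3808)·A.
e_ss = 3/K_v = 2856 ⇒ K_v = 1/952 ⇒ A = (1/952)/(1/3808) = 4.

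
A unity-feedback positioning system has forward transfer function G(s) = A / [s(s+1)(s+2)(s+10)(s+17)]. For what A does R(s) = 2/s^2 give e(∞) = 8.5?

80

One free integrator in G(s): this is a type 1 system.
K_v = lim_{s→0} s·G(s) = A / (1·2·10·17) = (1/340)·A.
e_ss = 2/K_v = 8.5 ⇒ K_v = 4/17 ⇒ A = (4/17)/(1/340) = 80.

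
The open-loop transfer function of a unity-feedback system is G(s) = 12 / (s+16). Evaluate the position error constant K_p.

G(s) has no factors of s in the denominator, so the system is type 0.
K_p = lim_{s→0} G(s) = 12 / (16) = 0.75.

0.75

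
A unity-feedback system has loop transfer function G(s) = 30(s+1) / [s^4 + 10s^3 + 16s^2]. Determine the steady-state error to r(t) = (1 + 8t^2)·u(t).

128/15

Factoring s^2 from the denominator leaves a polynomial with constant term 16, so the system is type 2. Treating each term separately:
  • 1: tracked with zero error.
  • 8t^2: e_ss = 16/K_a with K_a=1.875 → 128/15.
Total e_ss = 128/15.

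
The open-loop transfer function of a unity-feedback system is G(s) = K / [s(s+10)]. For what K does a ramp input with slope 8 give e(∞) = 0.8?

100

The open loop has one pole at the origin → type 1 system.
K_v = lim_{s→0} s·G(s) = K / (10) = 0.1·K.
e_ss = 8/K_v = 0.8 ⇒ K_v = 10 ⇒ K = 10/0.1 = 100.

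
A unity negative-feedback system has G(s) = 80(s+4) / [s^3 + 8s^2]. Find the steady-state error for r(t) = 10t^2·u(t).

The denominator has no term below 8s^2 — 2 poles at s=0, type 2.
K_a = lim_{s→0} s^2·G(s) = 80·4 / 8 = 40.
r(t) = 10t^2 gives R(s) = 20/s^3.
e_ss = 20/K_a = 20/40 = 0.5.

0.5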